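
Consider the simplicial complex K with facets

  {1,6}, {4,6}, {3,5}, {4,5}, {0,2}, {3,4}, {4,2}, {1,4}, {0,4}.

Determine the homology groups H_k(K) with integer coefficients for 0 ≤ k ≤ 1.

Order the vertices as 0 < 1 < 2 < 3 < 4 < 5 < 6. Listing each simplex with vertices in this order, K has dimension 1 with simplices:

  0-simplices (7): [0], [1], [2], [3], [4], [5], [6]
  1-simplices (9): [0,2], [0,4], [1,4], [1,6], [2,4], [3,4], [3,5], [4,5], [4,6]

Hence C_0 ≅ Z^7, C_1 ≅ Z^9.

Boundary ∂_1: C_1 → C_0 is given by ∂[p,q] = [q] − [p]. For instance
  ∂[0,2] = [2] − [0].
The resulting 7×9 matrix has rank 6, and its Smith normal form has invariant factors (1,1,1,1,1,1).

Reading off H_k = ker ∂_k / im ∂_{k+1}:

  H_0: rank C_0 − rank ∂_1 = 7 − 6 = 1, and the invariant factors of ∂_1 are all 1, so H_0 = Z.
  H_1: rank ker ∂_1 − rank ∂_2 = (9 − 6) − 0 = 3, and there is no ∂_2, so H_1 = Z^3.

As a check, the Euler characteristic is 7 − 9 = -2, which agrees with 1 − 3 = -2.

H_0 ≅ Z,  H_1 ≅ Z^3.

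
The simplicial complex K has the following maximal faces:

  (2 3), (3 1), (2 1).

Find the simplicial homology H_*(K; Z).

H_0 ≅ Z,  H_1 ≅ Z.

Take the total order 1 < 2 < 3 on the vertex set. Then K (dimension 1) consists of the simplices:

  0-simplices (3): [1], [2], [3]
  1-simplices (3): [1,2], [1,3], [2,3]

so the chain groups are C_0 ≅ Z^3, C_1 ≅ Z^3.

∂_1: C_1 → C_0 maps an edge to its endpoints' difference, ∂[p,q] = q − p.
The resulting 3×3 matrix has rank 2, and its Smith normal form has invariant factors (1,1).

Now H_k = ker ∂_k / im ∂_{k+1}, so:

  H_0: rank C_0 − rank ∂_1 = 3 − 2 = 1, and the invariant factors of ∂_1 are all 1, so H_0 ≅ Z.
  H_1: rank ker ∂_1 − rank ∂_2 = (3 − 2) − 0 = 1, and there is no ∂_2, so H_1 ≅ Z.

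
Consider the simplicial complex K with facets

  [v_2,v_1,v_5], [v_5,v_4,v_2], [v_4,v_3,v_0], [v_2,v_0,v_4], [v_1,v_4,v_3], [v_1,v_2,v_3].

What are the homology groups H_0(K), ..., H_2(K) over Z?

H_0 ≅ Z,  H_1 ≅ Z,  H_2 = 0.

Take the total order v_0 < v_1 < v_2 < v_3 < v_4 < v_5 on the vertex set. Then K (dimension 2) consists of the simplices:

  0-simplices (6): [v_0], [v_1], [v_2], [v_3], [v_4], [v_5]
  1-simplices (12): [v_0,v_2], [v_0,v_3], [v_0,v_4], [v_1,v_2], [v_1,v_3], [v_1,v_4], [v_1,v_5], [v_2,v_3], [v_2,v_4], [v_2,v_5], [v_3,v_4], [v_4,v_5]
  2-simplices (6): [v_0,v_2,v_4], [v_0,v_3,v_4], [v_1,v_2,v_3], [v_1,v_2,v_5], [v_1,v_3,v_4], [v_2,v_4,v_5]

giving chain groups C_0 ≅ Z^6, C_1 ≅ Z^12, C_2 ≅ Z^6.

Boundary ∂_1: C_1 → C_0 maps an edge to its endpoints' difference, ∂[p,q] = q − p.
As a 6×12 matrix over Z this has rank 5, with invariant factors (1,1,1,1,1).

The boundary map ∂_2: C_2 → C_1 sends each 2-simplex [p,q,r] to [q,r] − [p,r] + [p,q]. For instance
  ∂[v_1,v_2,v_3] = [v_2,v_3] − [v_1,v_3] + [v_1,v_2],
  ∂[v_0,v_3,v_4] = [v_3,v_4] − [v_0,v_4] + [v_0,v_3].
The 12×6 boundary matrix has rank 6 and Smith normal form diag(1,1,1,1,1,1).

Computing H_k = (kernel of ∂_k) / (image of ∂_{k+1}):

  H_0: rank C_0 − rank ∂_1 = 6 − 5 = 1, and the invariant factors of ∂_1 are all 1, so H_0 ≅ Z.
  H_1: rank ker ∂_1 − rank ∂_2 = (12 − 5) − 6 = 1, and the invariant factors of ∂_2 are all 1, so H_1 ≅ Z.
  H_2: rank ker ∂_2 − rank ∂_3 = (6 − 6) − 0 = 0, and there is no ∂_3, so H_2 ≅ 0.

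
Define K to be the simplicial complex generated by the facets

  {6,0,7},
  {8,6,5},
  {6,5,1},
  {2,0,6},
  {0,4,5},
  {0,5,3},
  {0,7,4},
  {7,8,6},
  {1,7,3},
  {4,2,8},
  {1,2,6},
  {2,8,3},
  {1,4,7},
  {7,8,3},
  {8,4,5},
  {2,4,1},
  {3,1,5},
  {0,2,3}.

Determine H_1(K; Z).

Take the total order 0 < 1 < 2 < 3 < 4 < 5 < 6 < 7 < 8 on the vertex set. Then K (dimension 2) consists of the simplices:

  0-simplices (9): [0], [1], [2], [3], [4], [5], [6], [7], [8]
  1-simplices (27): (27 of them)
  2-simplices (18): [0,2,3], [0,2,6], [0,3,5], [0,4,5], [0,4,7], [0,6,7], [1,2,4], [1,2,6], [1,3,5], [1,3,7], [1,4,7], [1,5,6], [2,3,8], [2,4,8], [3,7,8], [4,5,8], [5,6,8], [6,7,8]

giving chain groups C_0 ≅ Z^9, C_1 ≅ Z^27, C_2 ≅ Z^18.

∂_1: C_1 → C_0 is given by ∂[p,q] = [q] − [p].
This gives a 9×27 integer matrix of rank 8; reducing to Smith normal form yields diagonal entries (1,1,1,1,1,1,1,1).

∂_2: C_2 → C_1 acts by ∂[p,q,r] = [q,r] − [p,r] + [p,q]. For instance
  ∂[0,4,7] = [4,7] − [0,7] + [0,4],
  ∂[6,7,8] = [7,8] − [6,8] + [6,7].
The resulting 27×18 matrix has rank 17, and its Smith normal form has invariant factors (1,1,1,1,1,1,1,1,1,1,1,1,1,1,1,1,1).

From H_k ≅ ker(∂_k) / im(∂_{k+1}) we obtain:

  H_1: rank ker ∂_1 − rank ∂_2 = (27 − 8) − 17 = 2, and the invariant factors of ∂_2 are all 1, so H_1 = Z^2.

H_1 ≅ Z^2.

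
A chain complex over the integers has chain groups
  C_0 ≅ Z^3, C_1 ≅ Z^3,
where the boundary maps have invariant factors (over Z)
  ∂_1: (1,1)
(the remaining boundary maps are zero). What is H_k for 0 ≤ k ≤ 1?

H_0: b_0 = 3 − 0 − 2 = 1; torsion from ∂_1 factors > 1: none. So H_0 = Z.
H_1: b_1 = 3 − 2 − 0 = 1; torsion from ∂_2 factors > 1: none. So H_1 = Z.

H_0 = Z,  H_1 = Z.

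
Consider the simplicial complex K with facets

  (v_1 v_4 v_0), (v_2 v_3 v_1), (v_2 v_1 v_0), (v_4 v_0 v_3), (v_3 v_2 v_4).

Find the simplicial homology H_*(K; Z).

H_0 = Z,  H_1 = Z,  H_2 = 0.

We work with the vertex ordering v_0 < v_1 < v_2 < v_3 < v_4. The simplices of K, each written with vertices in increasing order, are:

  0-simplices (5): [v_0], [v_1], [v_2], [v_3], [v_4]
  1-simplices (10): [v_0,v_1], [v_0,v_2], [v_0,v_3], [v_0,v_4], [v_1,v_2], [v_1,v_3], [v_1,v_4], [v_2,v_3], [v_2,v_4], [v_3,v_4]
  2-simplices (5): [v_0,v_1,v_2], [v_0,v_1,v_4], [v_0,v_3,v_4], [v_1,v_2,v_3], [v_2,v_3,v_4]

so the chain groups are C_0 ≅ Z^5, C_1 ≅ Z^10, C_2 ≅ Z^5.

∂_1: C_1 → C_0 sends each edge [p,q] (with p < q) to q − p. For instance
  ∂[v_2,v_3] = [v_3] − [v_2].
This gives a 5×10 integer matrix of rank 4; reducing to Smith normal form yields diagonal entries (1,1,1,1).

The boundary map ∂_2: C_2 → C_1 sends each 2-simplex [p,q,r] to [q,r] − [p,r] + [p,q]. For instance
  ∂[v_2,v_3,v_4] = [v_3,v_4] − [v_2,v_4] + [v_2,v_3],
  ∂[v_0,v_1,v_2] = [v_1,v_2] − [v_0,v_2] + [v_0,v_1].
As a 10×5 matrix over Z this has rank 5, with invariant factors (1,1,1,1,1).

Computing H_k = (kernel of ∂_k) / (image of ∂_{k+1}):

  H_0: rank C_0 − rank ∂_1 = 5 − 4 = 1, and the invariant factors of ∂_1 are all 1, so H_0 = Z.
  H_1: rank ker ∂_1 − rank ∂_2 = (10 − 4) − 5 = 1, and the invariant factors of ∂_2 are all 1, so H_1 = Z.
  H_2: rank ker ∂_2 − rank ∂_3 = (5 − 5) − 0 = 0, and there is no ∂_3, so H_2 = 0.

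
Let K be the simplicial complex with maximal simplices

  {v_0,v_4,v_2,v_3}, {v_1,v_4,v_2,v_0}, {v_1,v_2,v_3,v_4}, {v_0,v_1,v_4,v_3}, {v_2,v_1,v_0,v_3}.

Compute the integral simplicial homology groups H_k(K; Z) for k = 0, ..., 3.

H_0 = Z,  H_1 = 0,  H_2 = 0,  H_3 = Z.

Fix the vertex order v_0 < v_1 < v_2 < v_3 < v_4 and write every simplex with vertices in increasing order. Then dim K = 3 and the simplices of K are:

  0-simplices (5): [v_0], [v_1], [v_2], [v_3], [v_4]
  1-simplices (10): [v_0,v_1], [v_0,v_2], [v_0,v_3], [v_0,v_4], [v_1,v_2], [v_1,v_3], [v_1,v_4], [v_2,v_3], [v_2,v_4], [v_3,v_4]
  2-simplices (10): [v_0,v_1,v_2], [v_0,v_1,v_3], [v_0,v_1,v_4], [v_0,v_2,v_3], [v_0,v_2,v_4], [v_0,v_3,v_4], [v_1,v_2,v_3], [v_1,v_2,v_4], [v_1,v_3,v_4], [v_2,v_3,v_4]
  3-simplices (5): [v_0,v_1,v_2,v_3], [v_0,v_1,v_2,v_4], [v_0,v_1,v_3,v_4], [v_0,v_2,v_3,v_4], [v_1,v_2,v_3,v_4]

Hence C_0 ≅ Z^5, C_1 ≅ Z^10, C_2 ≅ Z^10, C_3 ≅ Z^5.

Boundary ∂_1: C_1 → C_0 maps an edge to its endpoints' difference, ∂[p,q] = q − p. For instance
  ∂[v_2,v_3] = [v_3] − [v_2].
The 5×10 boundary matrix has rank 4 and Smith normal form diag(1,1,1,1).

The boundary map ∂_2: C_2 → C_1 acts by ∂[p,q,r] = [q,r] − [p,r] + [p,q]. For instance
  ∂[v_0,v_1,v_4] = [v_1,v_4] − [v_0,v_4] + [v_0,v_1],
  ∂[v_2,v_3,v_4] = [v_3,v_4] − [v_2,v_4] + [v_2,v_3].
The resulting 10×10 matrix has rank 6, and its Smith normal form has invariant factors (1,1,1,1,1,1).

The boundary map ∂_3: C_3 → C_2 sends each 3-simplex σ to the alternating sum Σ_i (−1)^i (σ with its i-th vertex removed). For instance
  ∂[v_0,v_1,v_2,v_3] = [v_1,v_2,v_3] − [v_0,v_2,v_3] + [v_0,v_1,v_3] − [v_0,v_1,v_2],
  ∂[v_0,v_1,v_3,v_4] = [v_1,v_3,v_4] − [v_0,v_3,v_4] + [v_0,v_1,v_4] − [v_0,v_1,v_3].
As a 10×5 matrix over Z this has rank 4, with invariant factors (1,1,1,1).

Computing H_k = (kernel of ∂_k) / (image of ∂_{k+1}):

  H_0: rank C_0 − rank ∂_1 = 5 − 4 = 1, and the invariant factors of ∂_1 are all 1, so H_0 ≅ Z.
  H_1: rank ker ∂_1 − rank ∂_2 = (10 − 4) − 6 = 0, and the invariant factors of ∂_2 are all 1, so H_1 ≅ 0.
  H_2: rank ker ∂_2 − rank ∂_3 = (10 − 6) − 4 = 0, and the invariant factors of ∂_3 are all 1, so H_2 ≅ 0.
  H_3: rank ker ∂_3 − rank ∂_4 = (5 − 4) − 0 = 1, and there is no ∂_4, so H_3 ≅ Z.

As a check, the Euler characteristic is 5 − 10 + 10 − 5 = 0, which agrees with 1 − 0 + 0 − 1 = 0.
(K is a triangulation of the 3-sphere S^3.)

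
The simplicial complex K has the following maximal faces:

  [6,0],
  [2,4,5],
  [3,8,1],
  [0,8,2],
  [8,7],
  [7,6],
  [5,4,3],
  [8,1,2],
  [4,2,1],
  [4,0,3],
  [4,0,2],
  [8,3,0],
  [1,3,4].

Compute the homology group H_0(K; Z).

H_0 = Z.

K has 9 vertices, 18 edges, 10 triangles.
rank ∂_0 = 0, rank ∂_1 = 8 ⇒ b_0 = 9 − 0 − 8 = 1; all invariant factors of ∂_1 are 1 so no torsion. So H_0 ≅ Z.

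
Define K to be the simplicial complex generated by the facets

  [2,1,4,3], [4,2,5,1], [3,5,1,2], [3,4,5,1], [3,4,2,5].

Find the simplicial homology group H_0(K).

H_0 = Z.

Take the total order 1 < 2 < 3 < 4 < 5 on the vertex set. Then K (dimension 3) consists of the simplices:

  0-simplices (5): [1], [2], [3], [4], [5]
  1-simplices (10): [1,2], [1,3], [1,4], [1,5], [2,3], [2,4], [2,5], [3,4], [3,5], [4,5]
  2-simplices (10): [1,2,3], [1,2,4], [1,2,5], [1,3,4], [1,3,5], [1,4,5], [2,3,4], [2,3,5], [2,4,5], [3,4,5]
  3-simplices (5): [1,2,3,4], [1,2,3,5], [1,2,4,5], [1,3,4,5], [2,3,4,5]

Hence C_0 ≅ Z^5, C_1 ≅ Z^10, C_2 ≅ Z^10, C_3 ≅ Z^5.

∂_1: C_1 → C_0 is given by ∂[p,q] = [q] − [p].
The resulting 5×10 matrix has rank 4, and its Smith normal form has invariant factors (1,1,1,1).

The boundary map ∂_2: C_2 → C_1 maps a triangle to the signed sum of its edges. For instance
  ∂[1,3,4] = [3,4] − [1,4] + [1,3],
  ∂[1,3,5] = [3,5] − [1,5] + [1,3].
The 10×10 boundary matrix has rank 6 and Smith normal form diag(1,1,1,1,1,1).

Boundary ∂_3: C_3 → C_2 sends each 3-simplex σ to the alternating sum Σ_i (−1)^i (σ with its i-th vertex removed). For instance
  ∂[1,2,4,5] = [2,4,5] − [1,4,5] + [1,2,5] − [1,2,4],
  ∂[2,3,4,5] = [3,4,5] − [2,4,5] + [2,3,5] − [2,3,4].
This gives a 10×5 integer matrix of rank 4; reducing to Smith normal form yields diagonal entries (1,1,1,1).

Reading off H_k = ker ∂_k / im ∂_{k+1}:

  H_0: rank C_0 − rank ∂_1 = 5 − 4 = 1, and the invariant factors of ∂_1 are all 1, so H_0 ≅ Z.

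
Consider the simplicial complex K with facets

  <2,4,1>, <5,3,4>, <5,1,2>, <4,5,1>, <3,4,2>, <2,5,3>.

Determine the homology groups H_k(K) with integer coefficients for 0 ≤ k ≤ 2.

H_0 = Z,  H_1 = 0,  H_2 = Z.

Take the total order 1 < 2 < 3 < 4 < 5 on the vertex set. Then K (dimension 2) consists of the simplices:

  0-simplices (5): [1], [2], [3], [4], [5]
  1-simplices (9): [1,2], [1,4], [1,5], [2,3], [2,4], [2,5], [3,4], [3,5], [4,5]
  2-simplices (6): [1,2,4], [1,2,5], [1,4,5], [2,3,4], [2,3,5], [3,4,5]

giving chain groups C_0 ≅ Z^5, C_1 ≅ Z^9, C_2 ≅ Z^6.

∂_1: C_1 → C_0 is given by ∂[p,q] = [q] − [p].
This gives a 5×9 integer matrix of rank 4; reducing to Smith normal form yields diagonal entries (1,1,1,1).

The boundary map ∂_2: C_2 → C_1 sends each 2-simplex [p,q,r] to [q,r] − [p,r] + [p,q]. For instance
  ∂[1,4,5] = [4,5] − [1,5] + [1,4],
  ∂[2,3,4] = [3,4] − [2,4] + [2,3].
This gives a 9×6 integer matrix of rank 5; reducing to Smith normal form yields diagonal entries (1,1,1,1,1).

Now H_k = ker ∂_k / im ∂_{k+1}, so:

  H_0: rank C_0 − rank ∂_1 = 5 − 4 = 1, and the invariant factors of ∂_1 are all 1, so H_0 = Z.
  H_1: rank ker ∂_1 − rank ∂_2 = (9 − 4) − 5 = 0, and the invariant factors of ∂_2 are all 1, so H_1 = 0.
  H_2: rank ker ∂_2 − rank ∂_3 = (6 − 5) − 0 = 1, and there is no ∂_3, so H_2 = Z.

As a check, the Euler characteristic is 5 − 9 + 6 = 2, which agrees with 1 − 0 + 1 = 2.
(K is a triangulation of the 2-sphere S^2.)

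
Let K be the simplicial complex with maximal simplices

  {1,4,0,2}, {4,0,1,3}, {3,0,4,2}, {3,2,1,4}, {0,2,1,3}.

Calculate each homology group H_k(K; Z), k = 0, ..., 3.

H_0 ≅ Z,  H_1 = 0,  H_2 = 0,  H_3 ≅ Z.

Fix the vertex order 0 < 1 < 2 < 3 < 4 and write every simplex with vertices in increasing order. Then dim K = 3 and the simplices of K are:

  0-simplices (5): [0], [1], [2], [3], [4]
  1-simplices (10): [0,1], [0,2], [0,3], [0,4], [1,2], [1,3], [1,4], [2,3], [2,4], [3,4]
  2-simplices (10): [0,1,2], [0,1,3], [0,1,4], [0,2,3], [0,2,4], [0,3,4], [1,2,3], [1,2,4], [1,3,4], [2,3,4]
  3-simplices (5): [0,1,2,3], [0,1,2,4], [0,1,3,4], [0,2,3,4], [1,2,3,4]

giving chain groups C_0 ≅ Z^5, C_1 ≅ Z^10, C_2 ≅ Z^10, C_3 ≅ Z^5.

The boundary map ∂_1: C_1 → C_0 sends each edge [p,q] (with p < q) to q − p. For instance
  ∂[0,3] = [3] − [0].
This gives a 5×10 integer matrix of rank 4; reducing to Smith normal form yields diagonal entries (1,1,1,1).

∂_2: C_2 → C_1 acts by ∂[p,q,r] = [q,r] − [p,r] + [p,q]. For instance
  ∂[0,3,4] = [3,4] − [0,4] + [0,3],
  ∂[0,2,3] = [2,3] − [0,3] + [0,2].
The 10×10 boundary matrix has rank 6 and Smith normal form diag(1,1,1,1,1,1).

Boundary ∂_3: C_3 → C_2 sends each 3-simplex σ to the alternating sum Σ_i (−1)^i (σ with its i-th vertex removed). For instance
  ∂[0,1,2,4] = [1,2,4] − [0,2,4] + [0,1,4] − [0,1,2],
  ∂[0,2,3,4] = [2,3,4] − [0,3,4] + [0,2,4] − [0,2,3].
As a 10×5 matrix over Z this has rank 4, with invariant factors (1,1,1,1).

From H_k ≅ ker(∂_k) / im(∂_{k+1}) we obtain:

  H_0: rank C_0 − rank ∂_1 = 5 − 4 = 1, and the invariant factors of ∂_1 are all 1, so H_0 ≅ Z.
  H_1: rank ker ∂_1 − rank ∂_2 = (10 − 4) − 6 = 0, and the invariant factors of ∂_2 are all 1, so H_1 ≅ 0.
  H_2: rank ker ∂_2 − rank ∂_3 = (10 − 6) − 4 = 0, and the invariant factors of ∂_3 are all 1, so H_2 ≅ 0.
  H_3: rank ker ∂_3 − rank ∂_4 = (5 − 4) − 0 = 1, and there is no ∂_4, so H_3 ≅ Z.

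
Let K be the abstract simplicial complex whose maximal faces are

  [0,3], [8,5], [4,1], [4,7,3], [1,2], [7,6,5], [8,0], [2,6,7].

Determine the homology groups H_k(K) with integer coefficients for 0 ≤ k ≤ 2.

Fix the vertex order 0 < 1 < 2 < 3 < 4 < 5 < 6 < 7 < 8 and write every simplex with vertices in increasing order. Then dim K = 2 and the simplices of K are:

  0-simplices (9): [0], [1], [2], [3], [4], [5], [6], [7], [8]
  1-simplices (13): [0,3], [0,8], [1,2], [1,4], [2,6], [2,7], [3,4], [3,7], [4,7], [5,6], [5,7], [5,8], [6,7]
  2-simplices (3): [2,6,7], [3,4,7], [5,6,7]

giving chain groups C_0 ≅ Z^9, C_1 ≅ Z^13, C_2 ≅ Z^3.

The boundary map ∂_1: C_1 → C_0 maps an edge to its endpoints' difference, ∂[p,q] = q − p. For instance
  ∂[1,4] = [4] − [1].
As a 9×13 matrix over Z this has rank 8, with invariant factors (1,1,1,1,1,1,1,1).

The boundary map ∂_2: C_2 → C_1 sends each 2-simplex [p,q,r] to [q,r] − [p,r] + [p,q]. For instance
  ∂[5,6,7] = [6,7] − [5,7] + [5,6],
  ∂[3,4,7] = [4,7] − [3,7] + [3,4].
As a 13×3 matrix over Z this has rank 3, with invariant factors (1,1,1).

Now H_k = ker ∂_k / im ∂_{k+1}, so:

  H_0: rank C_0 − rank ∂_1 = 9 − 8 = 1, and the invariant factors of ∂_1 are all 1, so H_0 = Z.
  H_1: rank ker ∂_1 − rank ∂_2 = (13 − 8) − 3 = 2, and the invariant factors of ∂_2 are all 1, so H_1 = Z^2.
  H_2: rank ker ∂_2 − rank ∂_3 = (3 − 3) − 0 = 0, and there is no ∂_3, so H_2 = 0.

H_0 = Z,  H_1 = Z^2,  H_2 = 0.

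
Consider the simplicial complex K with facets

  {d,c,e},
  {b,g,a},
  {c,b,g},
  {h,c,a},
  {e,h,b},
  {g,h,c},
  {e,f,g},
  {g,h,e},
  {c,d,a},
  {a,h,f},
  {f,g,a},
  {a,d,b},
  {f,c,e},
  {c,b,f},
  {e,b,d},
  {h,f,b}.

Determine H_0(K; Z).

H_0 ≅ Z.

Order the vertices as a < b < c < d < e < f < g < h. Listing each simplex with vertices in this order, K has dimension 2 with simplices:

  0-simplices (8): a, b, c, d, e, f, g, h
  1-simplices (24): ab, ac, ad, af, ag, ah, bc, bd, be, bf, bg, bh, cd, ce, cf, cg, ch, de, ef, eg, eh, fg, fh, gh
  2-simplices (16): abd, abg, acd, ach, afg, afh, bcf, bcg, bde, beh, bfh, cde, cef, cgh, efg, egh

so the chain groups are C_0 ≅ Z^8, C_1 ≅ Z^24, C_2 ≅ Z^16.

Boundary ∂_1: C_1 → C_0 sends each edge [p,q] (with p < q) to q − p. For instance
  ∂ac = c − a.
This gives a 8×24 integer matrix of rank 7; reducing to Smith normal form yields diagonal entries (1,1,1,1,1,1,1).

Boundary ∂_2: C_2 → C_1 sends each 2-simplex [p,q,r] to [q,r] − [p,r] + [p,q]. For instance
  ∂cde = de − ce + cd,
  ∂cef = ef − cf + ce.
The 24×16 boundary matrix has rank 15 and Smith normal form diag(1,1,1,1,1,1,1,1,1,1,1,1,1,1,1).

Reading off H_k = ker ∂_k / im ∂_{k+1}:

  H_0: rank C_0 − rank ∂_1 = 8 − 7 = 1, and the invariant factors of ∂_1 are all 1, so H_0 = Z.

(K is a triangulation of the torus T^2.)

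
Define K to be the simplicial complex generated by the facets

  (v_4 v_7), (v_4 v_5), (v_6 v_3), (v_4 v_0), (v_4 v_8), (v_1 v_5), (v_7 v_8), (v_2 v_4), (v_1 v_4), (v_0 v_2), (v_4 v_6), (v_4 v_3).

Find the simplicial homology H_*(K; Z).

H_0 = Z,  H_1 = Z^4.

K has 9 vertices, 12 edges.
rank ∂_0 = 0, rank ∂_1 = 8 ⇒ b_0 = 9 − 0 − 8 = 1; all invariant factors of ∂_1 are 1 so no torsion. So H_0 ≅ Z.
rank ∂_1 = 8, rank ∂_2 = 0 ⇒ b_1 = 12 − 8 − 0 = 4. So H_1 ≅ Z^4.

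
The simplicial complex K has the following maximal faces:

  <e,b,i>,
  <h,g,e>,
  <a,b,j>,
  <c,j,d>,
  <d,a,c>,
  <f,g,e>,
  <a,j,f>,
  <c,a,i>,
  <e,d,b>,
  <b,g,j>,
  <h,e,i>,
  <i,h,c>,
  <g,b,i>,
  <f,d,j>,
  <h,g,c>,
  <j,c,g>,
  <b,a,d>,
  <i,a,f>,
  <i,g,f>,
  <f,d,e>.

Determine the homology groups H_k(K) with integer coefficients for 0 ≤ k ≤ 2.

H_0 ≅ Z,  H_1 ≅ Z ⊕ Z_2,  H_2 = 0.

Order the vertices as a < b < c < d < e < f < g < h < i < j. Listing each simplex with vertices in this order, K has dimension 2 with simplices:

  0-simplices (10): a, b, c, d, e, f, g, h, i, j
  1-simplices (30): ab, ac, ad, af, ai, aj, bd, be, bg, bi, bj, cd, cg, ch, ci, cj, de, df, dj, ef, eg, eh, ei, fg, fi, fj, gh, gi, gj, hi
  2-simplices (20): abd, abj, acd, aci, afi, afj, bde, bei, bgi, bgj, cdj, cgh, cgj, chi, def, dfj, efg, egh, ehi, fgi

so the chain groups are C_0 ≅ Z^10, C_1 ≅ Z^30, C_2 ≅ Z^20.

∂_1: C_1 → C_0 is given by ∂[p,q] = [q] − [p]. For instance
  ∂eh = h − e.
The 10×30 boundary matrix has rank 9 and Smith normal form diag(1,1,1,1,1,1,1,1,1).

Boundary ∂_2: C_2 → C_1 sends each 2-simplex [p,q,r] to [q,r] − [p,r] + [p,q]. For instance
  ∂efg = fg − eg + ef,
  ∂bgi = gi − bi + bg.
The 30×20 boundary matrix has rank 20 and Smith normal form diag(1,1,1,1,1,1,1,1,1,1,1,1,1,1,1,1,1,1,1,2).

From H_k ≅ ker(∂_k) / im(∂_{k+1}) we obtain:

  H_0: rank C_0 − rank ∂_1 = 10 − 9 = 1, and the invariant factors of ∂_1 are all 1, so H_0 = Z.
  H_1: rank ker ∂_1 − rank ∂_2 = (30 − 9) − 20 = 1, and ∂_2 has invariant factor 2 > 1, so H_1 = Z ⊕ Z_2.
  H_2: rank ker ∂_2 − rank ∂_3 = (20 − 20) − 0 = 0, and there is no ∂_3, so H_2 = 0.

As a check, the Euler characteristic is 10 − 30 + 20 = 0, which agrees with 1 − 1 + 0 = 0.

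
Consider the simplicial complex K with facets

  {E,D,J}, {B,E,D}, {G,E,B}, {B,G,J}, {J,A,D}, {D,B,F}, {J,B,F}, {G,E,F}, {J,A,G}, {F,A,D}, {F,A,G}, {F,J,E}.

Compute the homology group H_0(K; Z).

H_0 = Z.

K has 7 vertices, 18 edges, 12 triangles.
rank ∂_0 = 0, rank ∂_1 = 6 ⇒ b_0 = 7 − 0 − 6 = 1; all invariant factors of ∂_1 are 1 so no torsion. So H_0 ≅ Z.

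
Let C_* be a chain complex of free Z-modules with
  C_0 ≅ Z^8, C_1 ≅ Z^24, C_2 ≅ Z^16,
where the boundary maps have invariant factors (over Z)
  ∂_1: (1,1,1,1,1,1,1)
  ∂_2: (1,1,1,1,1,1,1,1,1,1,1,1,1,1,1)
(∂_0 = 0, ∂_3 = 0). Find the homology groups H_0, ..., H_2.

H_0 = Z,  H_1 = Z^2,  H_2 = Z.

H_0: b_0 = 8 − 0 − 7 = 1; torsion from ∂_1 factors > 1: none. So H_0 = Z.
H_1: b_1 = 24 − 7 − 15 = 2; torsion from ∂_2 factors > 1: none. So H_1 = Z^2.
H_2: b_2 = 16 − 15 − 0 = 1; torsion from ∂_3 factors > 1: none. So H_2 = Z.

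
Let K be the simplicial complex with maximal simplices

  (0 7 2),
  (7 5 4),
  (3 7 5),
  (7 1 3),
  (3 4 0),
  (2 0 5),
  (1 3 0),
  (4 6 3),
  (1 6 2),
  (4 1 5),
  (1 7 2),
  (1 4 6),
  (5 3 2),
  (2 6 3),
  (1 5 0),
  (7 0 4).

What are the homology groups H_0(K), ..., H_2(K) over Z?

H_0 = Z,  H_1 = Z^2,  H_2 = Z.

We work with the vertex ordering 0 < 1 < 2 < 3 < 4 < 5 < 6 < 7. The simplices of K, each written with vertices in increasing order, are:

  0-simplices (8): [0], [1], [2], [3], [4], [5], [6], [7]
  1-simplices (24): (24 of them)
  2-simplices (16): [0,1,3], [0,1,5], [0,2,5], [0,2,7], [0,3,4], [0,4,7], [1,2,6], [1,2,7], [1,3,7], [1,4,5], [1,4,6], [2,3,5], [2,3,6], [3,4,6], [3,5,7], [4,5,7]

so the chain groups are C_0 ≅ Z^8, C_1 ≅ Z^24, C_2 ≅ Z^16.

The boundary map ∂_1: C_1 → C_0 is given by ∂[p,q] = [q] − [p]. For instance
  ∂[2,5] = [5] − [2].
The resulting 8×24 matrix has rank 7, and its Smith normal form has invariant factors (1,1,1,1,1,1,1).

Boundary ∂_2: C_2 → C_1 maps a triangle to the signed sum of its edges. For instance
  ∂[0,4,7] = [4,7] − [0,7] + [0,4],
  ∂[2,3,6] = [3,6] − [2,6] + [2,3].
As a 24×16 matrix over Z this has rank 15, with invariant factors (1,1,1,1,1,1,1,1,1,1,1,1,1,1,1).

Reading off H_k = ker ∂_k / im ∂_{k+1}:

  H_0: rank C_0 − rank ∂_1 = 8 − 7 = 1, and the invariant factors of ∂_1 are all 1, so H_0 = Z.
  H_1: rank ker ∂_1 − rank ∂_2 = (24 − 7) − 15 = 2, and the invariant factors of ∂_2 are all 1, so H_1 = Z^2.
  H_2: rank ker ∂_2 − rank ∂_3 = (16 − 15) − 0 = 1, and there is no ∂_3, so H_2 = Z.

As a check, the Euler characteristic is 8 − 24 + 16 = 0, which agrees with 1 − 2 + 1 = 0.
(K is a triangulation of the torus T^2.)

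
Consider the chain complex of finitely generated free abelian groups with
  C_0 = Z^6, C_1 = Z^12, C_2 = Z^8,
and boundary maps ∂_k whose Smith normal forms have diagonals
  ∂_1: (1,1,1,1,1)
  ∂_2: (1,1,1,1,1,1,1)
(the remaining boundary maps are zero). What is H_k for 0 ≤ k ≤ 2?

H_0 ≅ Z,  H_1 = 0,  H_2 ≅ Z.

H_0: b_0 = 6 − 0 − 5 = 1; torsion from ∂_1 factors > 1: none. So H_0 ≅ Z.
H_1: b_1 = 12 − 5 − 7 = 0; torsion from ∂_2 factors > 1: none. So H_1 ≅ 0.
H_2: b_2 = 8 − 7 − 0 = 1; torsion from ∂_3 factors > 1: none. So H_2 ≅ Z.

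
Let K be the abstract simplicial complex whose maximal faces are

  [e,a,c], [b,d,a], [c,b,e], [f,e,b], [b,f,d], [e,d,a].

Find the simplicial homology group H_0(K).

H_0 ≅ Z.

Order the vertices as a < b < c < d < e < f. Listing each simplex with vertices in this order, K has dimension 2 with simplices:

  0-simplices (6): a, b, c, d, e, f
  1-simplices (12): ab, ac, ad, ae, bc, bd, be, bf, ce, de, df, ef
  2-simplices (6): abd, ace, ade, bce, bdf, bef

Hence C_0 ≅ Z^6, C_1 ≅ Z^12, C_2 ≅ Z^6.

The boundary map ∂_1: C_1 → C_0 is given by ∂[p,q] = [q] − [p]. For instance
  ∂df = f − d.
The 6×12 boundary matrix has rank 5 and Smith normal form diag(1,1,1,1,1).

The boundary map ∂_2: C_2 → C_1 sends each 2-simplex [p,q,r] to [q,r] − [p,r] + [p,q]. For instance
  ∂ace = ce − ae + ac,
  ∂abd = bd − ad + ab.
This gives a 12×6 integer matrix of rank 6; reducing to Smith normal form yields diagonal entries (1,1,1,1,1,1).

Reading off H_k = ker ∂_k / im ∂_{k+1}:

  H_0: rank C_0 − rank ∂_1 = 6 − 5 = 1, and the invariant factors of ∂_1 are all 1, so H_0 = Z.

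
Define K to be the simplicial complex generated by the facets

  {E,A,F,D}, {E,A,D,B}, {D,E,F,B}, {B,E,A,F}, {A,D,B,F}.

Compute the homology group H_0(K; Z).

H_0 ≅ Z.

Order the vertices as A < B < D < E < F. Listing each simplex with vertices in this order, K has dimension 3 with simplices:

  0-simplices (5): A, B, D, E, F
  1-simplices (10): AB, AD, AE, AF, BD, BE, BF, DE, DF, EF
  2-simplices (10): ABD, ABE, ABF, ADE, ADF, AEF, BDE, BDF, BEF, DEF
  3-simplices (5): ABDE, ABDF, ABEF, ADEF, BDEF

Hence C_0 ≅ Z^5, C_1 ≅ Z^10, C_2 ≅ Z^10, C_3 ≅ Z^5.

The boundary map ∂_1: C_1 → C_0 maps an edge to its endpoints' difference, ∂[p,q] = q − p.
The 5×10 boundary matrix has rank 4 and Smith normal form diag(1,1,1,1).

∂_2: C_2 → C_1 sends each 2-simplex [p,q,r] to [q,r] − [p,r] + [p,q]. For instance
  ∂DEF = EF − DF + DE,
  ∂ADE = DE − AE + AD.
The 10×10 boundary matrix has rank 6 and Smith normal form diag(1,1,1,1,1,1).

∂_3: C_3 → C_2 sends each 3-simplex σ to the alternating sum Σ_i (−1)^i (σ with its i-th vertex removed). For instance
  ∂ABDE = BDE − ADE + ABE − ABD,
  ∂ABDF = BDF − ADF + ABF − ABD.
The resulting 10×5 matrix has rank 4, and its Smith normal form has invariant factors (1,1,1,1).

Now H_k = ker ∂_k / im ∂_{k+1}, so:

  H_0: rank C_0 − rank ∂_1 = 5 − 4 = 1, and the invariant factors of ∂_1 are all 1, so H_0 = Z.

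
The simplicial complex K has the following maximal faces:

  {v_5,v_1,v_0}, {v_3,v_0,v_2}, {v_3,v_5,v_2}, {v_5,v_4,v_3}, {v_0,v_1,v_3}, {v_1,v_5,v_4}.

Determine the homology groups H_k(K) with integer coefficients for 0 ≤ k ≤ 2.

We work with the vertex ordering v_0 < v_1 < v_2 < v_3 < v_4 < v_5. The simplices of K, each written with vertices in increasing order, are:

  0-simplices (6): [v_0], [v_1], [v_2], [v_3], [v_4], [v_5]
  1-simplices (12): [v_0,v_1], [v_0,v_2], [v_0,v_3], [v_0,v_5], [v_1,v_3], [v_1,v_4], [v_1,v_5], [v_2,v_3], [v_2,v_5], [v_3,v_4], [v_3,v_5], [v_4,v_5]
  2-simplices (6): [v_0,v_1,v_3], [v_0,v_1,v_5], [v_0,v_2,v_3], [v_1,v_4,v_5], [v_2,v_3,v_5], [v_3,v_4,v_5]

so the chain groups are C_0 ≅ Z^6, C_1 ≅ Z^12, C_2 ≅ Z^6.

The boundary map ∂_1: C_1 → C_0 maps an edge to its endpoints' difference, ∂[p,q] = q − p.
The resulting 6×12 matrix has rank 5, and its Smith normal form has invariant factors (1,1,1,1,1).

The boundary map ∂_2: C_2 → C_1 maps a triangle to the signed sum of its edges. For instance
  ∂[v_0,v_1,v_5] = [v_1,v_5] − [v_0,v_5] + [v_0,v_1],
  ∂[v_3,v_4,v_5] = [v_4,v_5] − [v_3,v_5] + [v_3,v_4].
This gives a 12×6 integer matrix of rank 6; reducing to Smith normal form yields diagonal entries (1,1,1,1,1,1).

Now H_k = ker ∂_k / im ∂_{k+1}, so:

  H_0: rank C_0 − rank ∂_1 = 6 − 5 = 1, and the invariant factors of ∂_1 are all 1, so H_0 ≅ Z.
  H_1: rank ker ∂_1 − rank ∂_2 = (12 − 5) − 6 = 1, and the invariant factors of ∂_2 are all 1, so H_1 ≅ Z.
  H_2: rank ker ∂_2 − rank ∂_3 = (6 − 6) − 0 = 0, and there is no ∂_3, so H_2 ≅ 0.

(K is a triangulation of the cylinder S^1 x I.)

H_0 ≅ Z,  H_1 ≅ Z,  H_2 = 0.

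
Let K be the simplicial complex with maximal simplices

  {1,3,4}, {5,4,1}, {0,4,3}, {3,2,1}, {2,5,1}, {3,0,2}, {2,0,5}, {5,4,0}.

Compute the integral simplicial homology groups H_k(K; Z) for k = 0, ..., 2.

K has 6 vertices, 12 edges, 8 triangles.
rank ∂_0 = 0, rank ∂_1 = 5 ⇒ b_0 = 6 − 0 − 5 = 1; all invariant factors of ∂_1 are 1 so no torsion. So H_0 ≅ Z.
rank ∂_1 = 5, rank ∂_2 = 7 ⇒ b_1 = 12 − 5 − 7 = 0; all invariant factors of ∂_2 are 1 so no torsion. So H_1 ≅ 0.
rank ∂_2 = 7, rank ∂_3 = 0 ⇒ b_2 = 8 − 7 − 0 = 1. So H_2 ≅ Z.

H_0 = Z,  H_1 = 0,  H_2 = Z.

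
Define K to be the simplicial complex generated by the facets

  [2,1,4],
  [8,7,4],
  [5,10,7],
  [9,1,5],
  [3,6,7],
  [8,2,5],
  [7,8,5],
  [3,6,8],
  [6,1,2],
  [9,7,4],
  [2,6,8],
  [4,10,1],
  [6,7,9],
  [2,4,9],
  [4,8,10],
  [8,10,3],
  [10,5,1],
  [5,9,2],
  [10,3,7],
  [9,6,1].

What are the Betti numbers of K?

b_0 = 1, b_1 = 1, b_2 = 0.

K has 10 vertices, 30 edges, 20 triangles.
rank ∂_0 = 0, rank ∂_1 = 9 ⇒ b_0 = 10 − 0 − 9 = 1; all invariant factors of ∂_1 are 1 so no torsion. So H_0 ≅ Z.
rank ∂_1 = 9, rank ∂_2 = 20 ⇒ b_1 = 30 − 9 − 20 = 1; ∂_2 has invariant factor(s) [2] giving torsion. So H_1 ≅ Z ⊕ Z/2Z.
rank ∂_2 = 20, rank ∂_3 = 0 ⇒ b_2 = 20 − 20 − 0 = 0. So H_2 ≅ 0.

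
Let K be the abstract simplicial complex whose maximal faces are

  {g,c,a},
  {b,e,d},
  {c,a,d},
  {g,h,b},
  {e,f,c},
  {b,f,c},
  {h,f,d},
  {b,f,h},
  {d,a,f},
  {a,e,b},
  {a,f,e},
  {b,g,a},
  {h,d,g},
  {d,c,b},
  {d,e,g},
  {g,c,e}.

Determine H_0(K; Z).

Order the vertices as a < b < c < d < e < f < g < h. Listing each simplex with vertices in this order, K has dimension 2 with simplices:

  0-simplices (8): a, b, c, d, e, f, g, h
  1-simplices (24): ab, ac, ad, ae, af, ag, bc, bd, be, bf, bg, bh, cd, ce, cf, cg, de, df, dg, dh, ef, eg, fh, gh
  2-simplices (16): abe, abg, acd, acg, adf, aef, bcd, bcf, bde, bfh, bgh, cef, ceg, deg, dfh, dgh

so the chain groups are C_0 ≅ Z^8, C_1 ≅ Z^24, C_2 ≅ Z^16.

The boundary map ∂_1: C_1 → C_0 is given by ∂[p,q] = [q] − [p].
The 8×24 boundary matrix has rank 7 and Smith normal form diag(1,1,1,1,1,1,1).

Boundary ∂_2: C_2 → C_1 sends each 2-simplex [p,q,r] to [q,r] − [p,r] + [p,q]. For instance
  ∂adf = df − af + ad,
  ∂cef = ef − cf + ce.
The 24×16 boundary matrix has rank 15 and Smith normal form diag(1,1,1,1,1,1,1,1,1,1,1,1,1,1,1).

Computing H_k = (kernel of ∂_k) / (image of ∂_{k+1}):

  H_0: rank C_0 − rank ∂_1 = 8 − 7 = 1, and the invariant factors of ∂_1 are all 1, so H_0 ≅ Z.

(K is a triangulation of the torus T^2.)

H_0 ≅ Z.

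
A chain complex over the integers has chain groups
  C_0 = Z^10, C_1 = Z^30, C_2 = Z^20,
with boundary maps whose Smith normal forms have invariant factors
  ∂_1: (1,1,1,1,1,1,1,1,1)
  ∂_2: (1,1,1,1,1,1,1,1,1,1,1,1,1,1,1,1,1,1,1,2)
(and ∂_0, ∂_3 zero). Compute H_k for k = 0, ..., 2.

H_0 ≅ Z,  H_1 ≅ Z ⊕ Z/2Z,  H_2 = 0.

H_0: b_0 = 10 − 0 − 9 = 1; torsion from ∂_1 factors > 1: none. So H_0 ≅ Z.
H_1: b_1 = 30 − 9 − 20 = 1; torsion from ∂_2 factors > 1: [2]. So H_1 ≅ Z ⊕ Z/2Z.
H_2: b_2 = 20 − 20 − 0 = 0; torsion from ∂_3 factors > 1: none. So H_2 ≅ 0.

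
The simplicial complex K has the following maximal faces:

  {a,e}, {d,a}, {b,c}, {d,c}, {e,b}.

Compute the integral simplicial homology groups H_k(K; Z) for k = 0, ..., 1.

H_0 = Z,  H_1 = Z.

Fix the vertex order a < b < c < d < e and write every simplex with vertices in increasing order. Then dim K = 1 and the simplices of K are:

  0-simplices (5): a, b, c, d, e
  1-simplices (5): ad, ae, bc, be, cd

so the chain groups are C_0 ≅ Z^5, C_1 ≅ Z^5.

The boundary map ∂_1: C_1 → C_0 sends each edge [p,q] (with p < q) to q − p.
The resulting 5×5 matrix has rank 4, and its Smith normal form has invariant factors (1,1,1,1).

Now H_k = ker ∂_k / im ∂_{k+1}, so:

  H_0: rank C_0 − rank ∂_1 = 5 − 4 = 1, and the invariant factors of ∂_1 are all 1, so H_0 = Z.
  H_1: rank ker ∂_1 − rank ∂_2 = (5 − 4) − 0 = 1, and there is no ∂_2, so H_1 = Z.

(K is a triangulation of the circle S^1.)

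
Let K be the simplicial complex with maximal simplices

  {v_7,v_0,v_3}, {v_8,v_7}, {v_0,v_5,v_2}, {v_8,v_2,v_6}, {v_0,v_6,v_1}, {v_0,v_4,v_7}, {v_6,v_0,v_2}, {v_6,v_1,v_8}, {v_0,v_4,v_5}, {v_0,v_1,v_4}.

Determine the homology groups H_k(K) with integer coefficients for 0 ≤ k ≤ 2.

K has 9 vertices, 18 edges, 9 triangles.
rank ∂_0 = 0, rank ∂_1 = 8 ⇒ b_0 = 9 − 0 − 8 = 1; all invariant factors of ∂_1 are 1 so no torsion. So H_0 = Z.
rank ∂_1 = 8, rank ∂_2 = 9 ⇒ b_1 = 18 − 8 − 9 = 1; all invariant factors of ∂_2 are 1 so no torsion. So H_1 = Z.
rank ∂_2 = 9, rank ∂_3 = 0 ⇒ b_2 = 9 − 9 − 0 = 0. So H_2 = 0.

H_0 ≅ Z,  H_1 ≅ Z,  H_2 = 0.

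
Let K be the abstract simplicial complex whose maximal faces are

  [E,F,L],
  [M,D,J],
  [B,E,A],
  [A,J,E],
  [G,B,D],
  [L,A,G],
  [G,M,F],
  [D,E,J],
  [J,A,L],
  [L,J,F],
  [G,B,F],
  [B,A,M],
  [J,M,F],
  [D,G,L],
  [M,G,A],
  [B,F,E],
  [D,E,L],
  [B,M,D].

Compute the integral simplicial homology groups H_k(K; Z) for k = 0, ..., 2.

Order the vertices as A < B < D < E < F < G < J < L < M. Listing each simplex with vertices in this order, K has dimension 2 with simplices:

  0-simplices (9): A, B, D, E, F, G, J, L, M
  1-simplices (27): AB, AE, AG, AJ, AL, AM, BD, BE, BF, BG, BM, DE, DG, DJ, DL, DM, EF, EJ, EL, FG, FJ, FL, FM, GL, GM, JL, JM
  2-simplices (18): ABE, ABM, AEJ, AGL, AGM, AJL, BDG, BDM, BEF, BFG, DEJ, DEL, DGL, DJM, EFL, FGM, FJL, FJM

giving chain groups C_0 ≅ Z^9, C_1 ≅ Z^27, C_2 ≅ Z^18.

Boundary ∂_1: C_1 → C_0 sends each edge [p,q] (with p < q) to q − p.
As a 9×27 matrix over Z this has rank 8, with invariant factors (1,1,1,1,1,1,1,1).

Boundary ∂_2: C_2 → C_1 maps a triangle to the signed sum of its edges. For instance
  ∂AJL = JL − AL + AJ,
  ∂ABM = BM − AM + AB.
This gives a 27×18 integer matrix of rank 18; reducing to Smith normal form yields diagonal entries (1,1,1,1,1,1,1,1,1,1,1,1,1,1,1,1,1,2).

Reading off H_k = ker ∂_k / im ∂_{k+1}:

  H_0: rank C_0 − rank ∂_1 = 9 − 8 = 1, and the invariant factors of ∂_1 are all 1, so H_0 = Z.
  H_1: rank ker ∂_1 − rank ∂_2 = (27 − 8) − 18 = 1, and ∂_2 has invariant factor 2 > 1, so H_1 = Z ⊕ Z/2.
  H_2: rank ker ∂_2 − rank ∂_3 = (18 − 18) − 0 = 0, and there is no ∂_3, so H_2 = 0.

(K is a triangulation of the Klein bottle.)

H_0 ≅ Z,  H_1 ≅ Z ⊕ Z/2,  H_2 = 0.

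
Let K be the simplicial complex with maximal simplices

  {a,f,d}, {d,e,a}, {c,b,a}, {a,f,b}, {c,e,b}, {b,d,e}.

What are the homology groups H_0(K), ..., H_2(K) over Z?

K has 6 vertices, 12 edges, 6 triangles.
rank ∂_0 = 0, rank ∂_1 = 5 ⇒ b_0 = 6 − 0 − 5 = 1; all invariant factors of ∂_1 are 1 so no torsion. So H_0 ≅ Z.
rank ∂_1 = 5, rank ∂_2 = 6 ⇒ b_1 = 12 − 5 − 6 = 1; all invariant factors of ∂_2 are 1 so no torsion. So H_1 ≅ Z.
rank ∂_2 = 6, rank ∂_3 = 0 ⇒ b_2 = 6 − 6 − 0 = 0. So H_2 ≅ 0.

H_0 = Z,  H_1 = Z,  H_2 = 0.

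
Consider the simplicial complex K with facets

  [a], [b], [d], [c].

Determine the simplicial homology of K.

H_0 ≅ Z^4.

We work with the vertex ordering a < b < c < d. The simplices of K, each written with vertices in increasing order, are:

  0-simplices (4): a, b, c, d

giving chain groups C_0 ≅ Z^4.

Reading off H_k = ker ∂_k / im ∂_{k+1}:

  H_0: rank C_0 − rank ∂_1 = 4 − 0 = 4, and there is no ∂_1, so H_0 = Z^4.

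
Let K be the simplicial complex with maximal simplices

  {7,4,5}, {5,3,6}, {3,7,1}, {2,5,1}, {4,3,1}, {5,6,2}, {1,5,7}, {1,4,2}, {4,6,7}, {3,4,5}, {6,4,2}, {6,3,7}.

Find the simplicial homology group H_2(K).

H_2 = 0.

K has 7 vertices, 18 edges, 12 triangles.
rank ∂_2 = 12, rank ∂_3 = 0 ⇒ b_2 = 12 − 12 − 0 = 0. So H_2 = 0.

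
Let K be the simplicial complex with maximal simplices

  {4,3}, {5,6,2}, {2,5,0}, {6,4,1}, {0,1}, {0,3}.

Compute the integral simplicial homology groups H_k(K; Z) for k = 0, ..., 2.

Take the total order 0 < 1 < 2 < 3 < 4 < 5 < 6 on the vertex set. Then K (dimension 2) consists of the simplices:

  0-simplices (7): [0], [1], [2], [3], [4], [5], [6]
  1-simplices (11): [0,1], [0,2], [0,3], [0,5], [1,4], [1,6], [2,5], [2,6], [3,4], [4,6], [5,6]
  2-simplices (3): [0,2,5], [1,4,6], [2,5,6]

giving chain groups C_0 ≅ Z^7, C_1 ≅ Z^11, C_2 ≅ Z^3.

∂_1: C_1 → C_0 is given by ∂[p,q] = [q] − [p].
This gives a 7×11 integer matrix of rank 6; reducing to Smith normal form yields diagonal entries (1,1,1,1,1,1).

∂_2: C_2 → C_1 maps a triangle to the signed sum of its edges. For instance
  ∂[1,4,6] = [4,6] − [1,6] + [1,4],
  ∂[0,2,5] = [2,5] − [0,5] + [0,2].
As a 11×3 matrix over Z this has rank 3, with invariant factors (1,1,1).

From H_k ≅ ker(∂_k) / im(∂_{k+1}) we obtain:

  H_0: rank C_0 − rank ∂_1 = 7 − 6 = 1, and the invariant factors of ∂_1 are all 1, so H_0 = Z.
  H_1: rank ker ∂_1 − rank ∂_2 = (11 − 6) − 3 = 2, and the invariant factors of ∂_2 are all 1, so H_1 = Z^2.
  H_2: rank ker ∂_2 − rank ∂_3 = (3 − 3) − 0 = 0, and there is no ∂_3, so H_2 = 0.

H_0 = Z,  H_1 = Z^2,  H_2 = 0.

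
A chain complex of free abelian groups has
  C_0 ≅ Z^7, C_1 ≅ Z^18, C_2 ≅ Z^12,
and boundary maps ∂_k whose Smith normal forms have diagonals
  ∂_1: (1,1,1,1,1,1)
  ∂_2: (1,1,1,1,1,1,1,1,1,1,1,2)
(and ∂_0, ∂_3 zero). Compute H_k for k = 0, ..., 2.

H_0 ≅ Z,  H_1 ≅ Z/2Z,  H_2 = 0.

H_0: b_0 = 7 − 0 − 6 = 1; torsion from ∂_1 factors > 1: none. So H_0 ≅ Z.
H_1: b_1 = 18 − 6 − 12 = 0; torsion from ∂_2 factors > 1: [2]. So H_1 ≅ Z/2Z.
H_2: b_2 = 12 − 12 − 0 = 0; torsion from ∂_3 factors > 1: none. So H_2 ≅ 0.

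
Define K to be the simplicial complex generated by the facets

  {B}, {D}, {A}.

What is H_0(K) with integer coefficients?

H_0 ≅ Z^3.

Fix the vertex order A < B < D and write every simplex with vertices in increasing order. Then dim K = 0 and the simplices of K are:

  0-simplices (3): A, B, D

giving chain groups C_0 ≅ Z^3.

Now H_k = ker ∂_k / im ∂_{k+1}, so:

  H_0: rank C_0 − rank ∂_1 = 3 − 0 = 3, and there is no ∂_1, so H_0 = Z^3.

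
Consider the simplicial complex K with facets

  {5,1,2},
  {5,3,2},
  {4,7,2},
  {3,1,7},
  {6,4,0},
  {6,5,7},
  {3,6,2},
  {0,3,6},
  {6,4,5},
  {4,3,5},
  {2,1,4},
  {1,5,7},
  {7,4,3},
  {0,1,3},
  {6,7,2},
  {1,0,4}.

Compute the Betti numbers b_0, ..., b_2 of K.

b_0 = 1, b_1 = 2, b_2 = 1.

We work with the vertex ordering 0 < 1 < 2 < 3 < 4 < 5 < 6 < 7. The simplices of K, each written with vertices in increasing order, are:

  0-simplices (8): [0], [1], [2], [3], [4], [5], [6], [7]
  1-simplices (24): (24 of them)
  2-simplices (16): [0,1,3], [0,1,4], [0,3,6], [0,4,6], [1,2,4], [1,2,5], [1,3,7], [1,5,7], [2,3,5], [2,3,6], [2,4,7], [2,6,7], [3,4,5], [3,4,7], [4,5,6], [5,6,7]

Hence C_0 ≅ Z^8, C_1 ≅ Z^24, C_2 ≅ Z^16.

∂_1: C_1 → C_0 sends each edge [p,q] (with p < q) to q − p.
The resulting 8×24 matrix has rank 7, and its Smith normal form has invariant factors (1,1,1,1,1,1,1).

Boundary ∂_2: C_2 → C_1 sends each 2-simplex [p,q,r] to [q,r] − [p,r] + [p,q]. For instance
  ∂[2,3,5] = [3,5] − [2,5] + [2,3],
  ∂[2,3,6] = [3,6] − [2,6] + [2,3].
The 24×16 boundary matrix has rank 15 and Smith normal form diag(1,1,1,1,1,1,1,1,1,1,1,1,1,1,1).

Computing H_k = (kernel of ∂_k) / (image of ∂_{k+1}):

  H_0: rank C_0 − rank ∂_1 = 8 − 7 = 1, and the invariant factors of ∂_1 are all 1, so H_0 = Z.
  H_1: rank ker ∂_1 − rank ∂_2 = (24 − 7) − 15 = 2, and the invariant factors of ∂_2 are all 1, so H_1 = Z^2.
  H_2: rank ker ∂_2 − rank ∂_3 = (16 − 15) − 0 = 1, and there is no ∂_3, so H_2 = Z.

Hence the Betti numbers are b_0 = 1, b_1 = 2, b_2 = 1.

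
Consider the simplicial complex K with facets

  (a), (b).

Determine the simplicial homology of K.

H_0 ≅ Z^2.

Take the total order a < b on the vertex set. Then K (dimension 0) consists of the simplices:

  0-simplices (2): a, b

giving chain groups C_0 ≅ Z^2.

From H_k ≅ ker(∂_k) / im(∂_{k+1}) we obtain:

  H_0: rank C_0 − rank ∂_1 = 2 − 0 = 2, and there is no ∂_1, so H_0 ≅ Z^2.

(K is a triangulation of a set of 2 points.)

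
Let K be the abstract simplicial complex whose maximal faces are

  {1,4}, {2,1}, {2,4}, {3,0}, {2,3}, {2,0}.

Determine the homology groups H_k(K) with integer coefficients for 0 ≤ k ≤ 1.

H_0 ≅ Z,  H_1 ≅ Z^2.

Order the vertices as 0 < 1 < 2 < 3 < 4. Listing each simplex with vertices in this order, K has dimension 1 with simplices:

  0-simplices (5): [0], [1], [2], [3], [4]
  1-simplices (6): [0,2], [0,3], [1,2], [1,4], [2,3], [2,4]

giving chain groups C_0 ≅ Z^5, C_1 ≅ Z^6.

The boundary map ∂_1: C_1 → C_0 sends each edge [p,q] (with p < q) to q − p. For instance
  ∂[0,2] = [2] − [0].
This gives a 5×6 integer matrix of rank 4; reducing to Smith normal form yields diagonal entries (1,1,1,1).

From H_k ≅ ker(∂_k) / im(∂_{k+1}) we obtain:

  H_0: rank C_0 − rank ∂_1 = 5 − 4 = 1, and the invariant factors of ∂_1 are all 1, so H_0 ≅ Z.
  H_1: rank ker ∂_1 − rank ∂_2 = (6 − 4) − 0 = 2, and there is no ∂_2, so H_1 ≅ Z^2.

As a check, the Euler characteristic is 5 − 6 = -1, which agrees with 1 − 2 = -1.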